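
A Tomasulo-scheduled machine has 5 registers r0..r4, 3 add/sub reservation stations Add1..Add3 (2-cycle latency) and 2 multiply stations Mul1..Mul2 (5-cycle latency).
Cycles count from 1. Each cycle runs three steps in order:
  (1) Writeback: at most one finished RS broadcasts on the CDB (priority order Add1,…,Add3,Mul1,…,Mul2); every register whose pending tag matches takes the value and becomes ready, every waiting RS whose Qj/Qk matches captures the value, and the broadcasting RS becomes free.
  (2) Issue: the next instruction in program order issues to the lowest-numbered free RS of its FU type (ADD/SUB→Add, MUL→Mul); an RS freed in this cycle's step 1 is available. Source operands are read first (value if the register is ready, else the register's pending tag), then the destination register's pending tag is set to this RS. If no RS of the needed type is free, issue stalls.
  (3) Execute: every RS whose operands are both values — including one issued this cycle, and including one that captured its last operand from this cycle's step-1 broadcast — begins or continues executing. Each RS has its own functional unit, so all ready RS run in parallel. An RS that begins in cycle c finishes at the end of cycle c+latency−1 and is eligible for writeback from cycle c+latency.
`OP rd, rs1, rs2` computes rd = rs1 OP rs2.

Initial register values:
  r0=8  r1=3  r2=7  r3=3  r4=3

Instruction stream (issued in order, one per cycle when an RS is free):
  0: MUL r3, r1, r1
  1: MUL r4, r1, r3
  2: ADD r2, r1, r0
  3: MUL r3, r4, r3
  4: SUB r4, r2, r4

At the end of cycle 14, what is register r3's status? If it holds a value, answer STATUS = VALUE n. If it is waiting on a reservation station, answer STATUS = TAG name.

STATUS = TAG Mul1

  c1: issue MUL r3<-Mul1  regs: r0:8,r1:3,r2:7,r3:Mul1,r4:3
  c2: issue MUL r4<-Mul2  regs: r0:8,r1:3,r2:7,r3:Mul1,r4:Mul2
  c3: issue ADD r2<-Add1  regs: r0:8,r1:3,r2:Add1,r3:Mul1,r4:Mul2
  c4: stall  regs: r0:8,r1:3,r2:Add1,r3:Mul1,r4:Mul2
  c5: CDB Add1=11; stall  regs: r0:8,r1:3,r2:11,r3:Mul1,r4:Mul2
  c6: CDB Mul1=9; issue MUL r3<-Mul1  regs: r0:8,r1:3,r2:11,r3:Mul1,r4:Mul2
  c7: issue SUB r4<-Add1  regs: r0:8,r1:3,r2:11,r3:Mul1,r4:Add1
  c8: -  regs: r0:8,r1:3,r2:11,r3:Mul1,r4:Add1
  c9: -  regs: r0:8,r1:3,r2:11,r3:Mul1,r4:Add1
  c10: -  regs: r0:8,r1:3,r2:11,r3:Mul1,r4:Add1
  c11: CDB Mul2=27  regs: r0:8,r1:3,r2:11,r3:Mul1,r4:Add1
  c12: -  regs: r0:8,r1:3,r2:11,r3:Mul1,r4:Add1
  c13: CDB Add1=-16  regs: r0:8,r1:3,r2:11,r3:Mul1,r4:-16
  c14: -  regs: r0:8,r1:3,r2:11,r3:Mul1,r4:-16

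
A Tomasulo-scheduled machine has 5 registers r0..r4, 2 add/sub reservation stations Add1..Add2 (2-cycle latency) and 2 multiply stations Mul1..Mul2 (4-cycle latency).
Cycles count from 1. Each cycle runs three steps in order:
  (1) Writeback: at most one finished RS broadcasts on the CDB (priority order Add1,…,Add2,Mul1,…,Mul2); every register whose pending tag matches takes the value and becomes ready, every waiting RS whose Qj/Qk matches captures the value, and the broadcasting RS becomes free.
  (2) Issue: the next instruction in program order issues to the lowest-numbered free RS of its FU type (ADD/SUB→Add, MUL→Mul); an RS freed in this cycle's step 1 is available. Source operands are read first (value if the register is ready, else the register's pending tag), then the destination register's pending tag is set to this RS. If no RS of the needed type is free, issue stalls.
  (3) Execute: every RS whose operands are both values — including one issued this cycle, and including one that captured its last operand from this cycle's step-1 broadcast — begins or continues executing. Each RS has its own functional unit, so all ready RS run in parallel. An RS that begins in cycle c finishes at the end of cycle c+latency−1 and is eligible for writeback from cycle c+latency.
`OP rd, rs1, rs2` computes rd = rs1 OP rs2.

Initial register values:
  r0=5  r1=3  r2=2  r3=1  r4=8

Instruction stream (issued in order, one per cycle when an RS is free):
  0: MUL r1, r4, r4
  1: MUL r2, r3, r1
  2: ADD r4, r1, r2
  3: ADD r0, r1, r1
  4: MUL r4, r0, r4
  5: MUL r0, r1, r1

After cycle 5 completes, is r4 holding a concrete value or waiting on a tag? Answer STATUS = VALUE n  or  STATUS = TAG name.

  c1: issue MUL r1<-Mul1  regs: r0:5,r1:Mul1,r2:2,r3:1,r4:8
  c2: issue MUL r2<-Mul2  regs: r0:5,r1:Mul1,r2:Mul2,r3:1,r4:8
  c3: issue ADD r4<-Add1  regs: r0:5,r1:Mul1,r2:Mul2,r3:1,r4:Add1
  c4: issue ADD r0<-Add2  regs: r0:Add2,r1:Mul1,r2:Mul2,r3:1,r4:Add1
  c5: CDB Mul1=64; issue MUL r4<-Mul1  regs: r0:Add2,r1:64,r2:Mul2,r3:1,r4:Mul1

STATUS = TAG Mul1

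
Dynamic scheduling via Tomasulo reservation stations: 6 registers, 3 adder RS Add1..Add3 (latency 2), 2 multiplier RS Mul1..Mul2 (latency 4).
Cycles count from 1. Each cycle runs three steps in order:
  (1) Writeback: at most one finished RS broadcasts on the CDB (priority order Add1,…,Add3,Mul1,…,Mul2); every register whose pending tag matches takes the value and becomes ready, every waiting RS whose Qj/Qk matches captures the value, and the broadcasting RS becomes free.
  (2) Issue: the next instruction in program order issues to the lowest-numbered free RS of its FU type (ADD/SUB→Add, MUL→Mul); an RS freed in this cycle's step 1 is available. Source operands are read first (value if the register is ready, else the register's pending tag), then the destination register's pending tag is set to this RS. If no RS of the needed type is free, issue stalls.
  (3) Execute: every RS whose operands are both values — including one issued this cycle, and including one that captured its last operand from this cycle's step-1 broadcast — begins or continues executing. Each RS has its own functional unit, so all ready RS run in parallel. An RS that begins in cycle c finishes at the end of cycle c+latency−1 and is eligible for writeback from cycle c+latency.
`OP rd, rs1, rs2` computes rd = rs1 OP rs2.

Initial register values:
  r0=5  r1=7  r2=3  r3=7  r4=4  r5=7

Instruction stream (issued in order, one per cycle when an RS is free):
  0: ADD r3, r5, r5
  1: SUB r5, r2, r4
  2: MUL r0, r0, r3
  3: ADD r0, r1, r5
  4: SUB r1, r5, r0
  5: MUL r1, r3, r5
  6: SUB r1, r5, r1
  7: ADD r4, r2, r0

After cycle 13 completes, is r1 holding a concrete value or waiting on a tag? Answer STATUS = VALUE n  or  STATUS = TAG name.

cycle 1: issue ADD r3<-Add1 // r0:5,r1:7,r2:3,r3:Add1,r4:4,r5:7
cycle 2: issue SUB r5<-Add2 // r0:5,r1:7,r2:3,r3:Add1,r4:4,r5:Add2
cycle 3: CDB Add1=14; issue MUL r0<-Mul1 // r0:Mul1,r1:7,r2:3,r3:14,r4:4,r5:Add2
cycle 4: CDB Add2=-1; issue ADD r0<-Add1 // r0:Add1,r1:7,r2:3,r3:14,r4:4,r5:-1
cycle 5: issue SUB r1<-Add2 // r0:Add1,r1:Add2,r2:3,r3:14,r4:4,r5:-1
cycle 6: CDB Add1=6; issue MUL r1<-Mul2 // r0:6,r1:Mul2,r2:3,r3:14,r4:4,r5:-1
cycle 7: CDB Mul1=70; issue SUB r1<-Add1 // r0:6,r1:Add1,r2:3,r3:14,r4:4,r5:-1
cycle 8: CDB Add2=-7; issue ADD r4<-Add2 // r0:6,r1:Add1,r2:3,r3:14,r4:Add2,r5:-1
cycle 9: - // r0:6,r1:Add1,r2:3,r3:14,r4:Add2,r5:-1
cycle 10: CDB Add2=9 // r0:6,r1:Add1,r2:3,r3:14,r4:9,r5:-1
cycle 11: CDB Mul2=-14 // r0:6,r1:Add1,r2:3,r3:14,r4:9,r5:-1
cycle 12: - // r0:6,r1:Add1,r2:3,r3:14,r4:9,r5:-1
cycle 13: CDB Add1=13 // r0:6,r1:13,r2:3,r3:14,r4:9,r5:-1

STATUS = VALUE 13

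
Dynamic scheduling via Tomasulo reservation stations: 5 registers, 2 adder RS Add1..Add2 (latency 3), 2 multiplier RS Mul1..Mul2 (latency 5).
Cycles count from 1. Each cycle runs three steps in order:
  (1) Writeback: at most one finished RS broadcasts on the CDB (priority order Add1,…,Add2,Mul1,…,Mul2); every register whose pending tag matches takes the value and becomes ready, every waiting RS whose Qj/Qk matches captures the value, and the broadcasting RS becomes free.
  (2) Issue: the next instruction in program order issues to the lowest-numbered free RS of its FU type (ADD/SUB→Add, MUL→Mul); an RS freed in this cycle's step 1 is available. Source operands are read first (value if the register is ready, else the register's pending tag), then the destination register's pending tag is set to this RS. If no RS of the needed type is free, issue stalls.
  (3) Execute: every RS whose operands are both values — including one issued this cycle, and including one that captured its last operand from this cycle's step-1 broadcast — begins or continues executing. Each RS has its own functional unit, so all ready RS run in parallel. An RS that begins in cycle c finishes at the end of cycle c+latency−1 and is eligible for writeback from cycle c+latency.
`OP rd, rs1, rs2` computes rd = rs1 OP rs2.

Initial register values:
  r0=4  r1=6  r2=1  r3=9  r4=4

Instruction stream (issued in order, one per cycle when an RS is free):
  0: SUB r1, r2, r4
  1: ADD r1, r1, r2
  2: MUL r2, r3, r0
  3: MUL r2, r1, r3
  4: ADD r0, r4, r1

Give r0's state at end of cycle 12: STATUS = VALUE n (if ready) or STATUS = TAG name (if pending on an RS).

cycle 1: issue SUB r1<-Add1 // r0:4,r1:Add1,r2:1,r3:9,r4:4
cycle 2: issue ADD r1<-Add2 // r0:4,r1:Add2,r2:1,r3:9,r4:4
cycle 3: issue MUL r2<-Mul1 // r0:4,r1:Add2,r2:Mul1,r3:9,r4:4
cycle 4: CDB Add1=-3; issue MUL r2<-Mul2 // r0:4,r1:Add2,r2:Mul2,r3:9,r4:4
cycle 5: issue ADD r0<-Add1 // r0:Add1,r1:Add2,r2:Mul2,r3:9,r4:4
cycle 6: - // r0:Add1,r1:Add2,r2:Mul2,r3:9,r4:4
cycle 7: CDB Add2=-2 // r0:Add1,r1:-2,r2:Mul2,r3:9,r4:4
cycle 8: CDB Mul1=36 // r0:Add1,r1:-2,r2:Mul2,r3:9,r4:4
cycle 9: - // r0:Add1,r1:-2,r2:Mul2,r3:9,r4:4
cycle 10: CDB Add1=2 // r0:2,r1:-2,r2:Mul2,r3:9,r4:4
cycle 11: - // r0:2,r1:-2,r2:Mul2,r3:9,r4:4
cycle 12: CDB Mul2=-18 // r0:2,r1:-2,r2:-18,r3:9,r4:4

STATUS = VALUE 2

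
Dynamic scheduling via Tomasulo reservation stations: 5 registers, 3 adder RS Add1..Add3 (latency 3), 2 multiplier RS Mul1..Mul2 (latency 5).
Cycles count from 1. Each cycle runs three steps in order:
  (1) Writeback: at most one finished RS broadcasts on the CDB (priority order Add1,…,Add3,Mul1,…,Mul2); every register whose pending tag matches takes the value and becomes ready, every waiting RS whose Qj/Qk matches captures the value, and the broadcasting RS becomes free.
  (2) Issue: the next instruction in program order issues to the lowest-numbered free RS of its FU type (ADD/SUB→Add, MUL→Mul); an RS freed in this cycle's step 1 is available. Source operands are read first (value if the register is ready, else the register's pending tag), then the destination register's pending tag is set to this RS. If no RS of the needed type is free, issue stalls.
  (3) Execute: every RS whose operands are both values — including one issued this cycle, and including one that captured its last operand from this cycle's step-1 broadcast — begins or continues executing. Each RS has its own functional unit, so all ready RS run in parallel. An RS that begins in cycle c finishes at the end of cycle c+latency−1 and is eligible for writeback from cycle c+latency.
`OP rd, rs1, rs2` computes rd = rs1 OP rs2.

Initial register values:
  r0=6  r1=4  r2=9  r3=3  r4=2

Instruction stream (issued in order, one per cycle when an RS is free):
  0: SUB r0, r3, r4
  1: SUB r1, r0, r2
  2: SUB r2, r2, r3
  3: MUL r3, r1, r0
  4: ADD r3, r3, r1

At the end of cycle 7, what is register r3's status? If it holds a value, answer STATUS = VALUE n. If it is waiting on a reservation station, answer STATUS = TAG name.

c1: issue SUB r0<-Add1 | r0:Add1,r1:4,r2:9,r3:3,r4:2
c2: issue SUB r1<-Add2 | r0:Add1,r1:Add2,r2:9,r3:3,r4:2
c3: issue SUB r2<-Add3 | r0:Add1,r1:Add2,r2:Add3,r3:3,r4:2
c4: CDB Add1=1; issue MUL r3<-Mul1 | r0:1,r1:Add2,r2:Add3,r3:Mul1,r4:2
c5: issue ADD r3<-Add1 | r0:1,r1:Add2,r2:Add3,r3:Add1,r4:2
c6: CDB Add3=6 | r0:1,r1:Add2,r2:6,r3:Add1,r4:2
c7: CDB Add2=-8 | r0:1,r1:-8,r2:6,r3:Add1,r4:2

STATUS = TAG Add1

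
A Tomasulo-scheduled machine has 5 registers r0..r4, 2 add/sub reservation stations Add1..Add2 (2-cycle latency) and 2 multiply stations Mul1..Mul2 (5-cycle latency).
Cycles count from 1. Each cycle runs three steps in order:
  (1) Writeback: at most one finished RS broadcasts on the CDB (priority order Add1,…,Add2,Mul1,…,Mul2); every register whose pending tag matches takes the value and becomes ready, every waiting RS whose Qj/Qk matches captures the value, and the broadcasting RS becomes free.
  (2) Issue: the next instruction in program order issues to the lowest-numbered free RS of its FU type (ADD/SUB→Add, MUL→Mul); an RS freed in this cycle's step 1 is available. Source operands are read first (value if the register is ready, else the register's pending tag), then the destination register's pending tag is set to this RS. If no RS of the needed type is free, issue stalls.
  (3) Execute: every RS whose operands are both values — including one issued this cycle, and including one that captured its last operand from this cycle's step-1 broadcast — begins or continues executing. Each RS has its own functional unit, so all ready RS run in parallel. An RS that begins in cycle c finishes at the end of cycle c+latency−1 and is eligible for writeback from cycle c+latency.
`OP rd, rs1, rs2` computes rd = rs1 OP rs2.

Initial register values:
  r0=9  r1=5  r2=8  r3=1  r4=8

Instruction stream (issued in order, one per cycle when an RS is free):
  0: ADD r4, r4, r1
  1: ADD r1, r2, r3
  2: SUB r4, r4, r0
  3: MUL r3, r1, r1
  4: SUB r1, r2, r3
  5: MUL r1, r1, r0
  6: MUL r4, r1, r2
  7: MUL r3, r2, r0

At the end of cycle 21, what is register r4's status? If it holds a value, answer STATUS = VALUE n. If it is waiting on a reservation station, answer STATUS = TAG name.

c1: issue ADD r4<-Add1 | r0:9,r1:5,r2:8,r3:1,r4:Add1
c2: issue ADD r1<-Add2 | r0:9,r1:Add2,r2:8,r3:1,r4:Add1
c3: CDB Add1=13; issue SUB r4<-Add1 | r0:9,r1:Add2,r2:8,r3:1,r4:Add1
c4: CDB Add2=9; issue MUL r3<-Mul1 | r0:9,r1:9,r2:8,r3:Mul1,r4:Add1
c5: CDB Add1=4; issue SUB r1<-Add1 | r0:9,r1:Add1,r2:8,r3:Mul1,r4:4
c6: issue MUL r1<-Mul2 | r0:9,r1:Mul2,r2:8,r3:Mul1,r4:4
c7: stall | r0:9,r1:Mul2,r2:8,r3:Mul1,r4:4
c8: stall | r0:9,r1:Mul2,r2:8,r3:Mul1,r4:4
c9: CDB Mul1=81; issue MUL r4<-Mul1 | r0:9,r1:Mul2,r2:8,r3:81,r4:Mul1
c10: stall | r0:9,r1:Mul2,r2:8,r3:81,r4:Mul1
c11: CDB Add1=-73; stall | r0:9,r1:Mul2,r2:8,r3:81,r4:Mul1
c12: stall | r0:9,r1:Mul2,r2:8,r3:81,r4:Mul1
c13: stall | r0:9,r1:Mul2,r2:8,r3:81,r4:Mul1
c14: stall | r0:9,r1:Mul2,r2:8,r3:81,r4:Mul1
c15: stall | r0:9,r1:Mul2,r2:8,r3:81,r4:Mul1
c16: CDB Mul2=-657; issue MUL r3<-Mul2 | r0:9,r1:-657,r2:8,r3:Mul2,r4:Mul1
c17: - | r0:9,r1:-657,r2:8,r3:Mul2,r4:Mul1
c18: - | r0:9,r1:-657,r2:8,r3:Mul2,r4:Mul1
c19: - | r0:9,r1:-657,r2:8,r3:Mul2,r4:Mul1
c20: - | r0:9,r1:-657,r2:8,r3:Mul2,r4:Mul1
c21: CDB Mul1=-5256 | r0:9,r1:-657,r2:8,r3:Mul2,r4:-5256

STATUS = VALUE -5256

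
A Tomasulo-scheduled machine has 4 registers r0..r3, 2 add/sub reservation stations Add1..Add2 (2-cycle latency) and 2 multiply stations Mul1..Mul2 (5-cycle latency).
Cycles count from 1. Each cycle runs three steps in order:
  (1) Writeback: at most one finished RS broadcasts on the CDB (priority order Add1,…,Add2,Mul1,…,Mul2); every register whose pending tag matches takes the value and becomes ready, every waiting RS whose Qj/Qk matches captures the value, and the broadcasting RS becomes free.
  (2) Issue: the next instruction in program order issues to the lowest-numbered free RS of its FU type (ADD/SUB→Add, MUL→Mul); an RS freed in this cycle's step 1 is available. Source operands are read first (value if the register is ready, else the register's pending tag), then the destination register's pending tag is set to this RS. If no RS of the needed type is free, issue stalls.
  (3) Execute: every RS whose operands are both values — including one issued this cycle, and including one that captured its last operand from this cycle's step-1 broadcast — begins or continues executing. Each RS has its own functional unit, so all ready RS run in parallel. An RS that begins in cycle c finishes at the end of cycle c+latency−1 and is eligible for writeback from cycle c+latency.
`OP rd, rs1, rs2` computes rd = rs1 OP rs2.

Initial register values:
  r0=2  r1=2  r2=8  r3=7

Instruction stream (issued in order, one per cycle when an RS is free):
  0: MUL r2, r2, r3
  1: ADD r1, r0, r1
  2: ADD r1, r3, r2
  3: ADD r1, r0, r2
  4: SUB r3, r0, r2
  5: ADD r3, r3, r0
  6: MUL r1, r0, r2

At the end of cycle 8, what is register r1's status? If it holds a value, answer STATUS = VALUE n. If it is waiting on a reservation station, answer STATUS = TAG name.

STATUS = VALUE 58

c1: issue MUL r2<-Mul1 | r0:2,r1:2,r2:Mul1,r3:7
c2: issue ADD r1<-Add1 | r0:2,r1:Add1,r2:Mul1,r3:7
c3: issue ADD r1<-Add2 | r0:2,r1:Add2,r2:Mul1,r3:7
c4: CDB Add1=4; issue ADD r1<-Add1 | r0:2,r1:Add1,r2:Mul1,r3:7
c5: stall | r0:2,r1:Add1,r2:Mul1,r3:7
c6: CDB Mul1=56; stall | r0:2,r1:Add1,r2:56,r3:7
c7: stall | r0:2,r1:Add1,r2:56,r3:7
c8: CDB Add1=58; issue SUB r3<-Add1 | r0:2,r1:58,r2:56,r3:Add1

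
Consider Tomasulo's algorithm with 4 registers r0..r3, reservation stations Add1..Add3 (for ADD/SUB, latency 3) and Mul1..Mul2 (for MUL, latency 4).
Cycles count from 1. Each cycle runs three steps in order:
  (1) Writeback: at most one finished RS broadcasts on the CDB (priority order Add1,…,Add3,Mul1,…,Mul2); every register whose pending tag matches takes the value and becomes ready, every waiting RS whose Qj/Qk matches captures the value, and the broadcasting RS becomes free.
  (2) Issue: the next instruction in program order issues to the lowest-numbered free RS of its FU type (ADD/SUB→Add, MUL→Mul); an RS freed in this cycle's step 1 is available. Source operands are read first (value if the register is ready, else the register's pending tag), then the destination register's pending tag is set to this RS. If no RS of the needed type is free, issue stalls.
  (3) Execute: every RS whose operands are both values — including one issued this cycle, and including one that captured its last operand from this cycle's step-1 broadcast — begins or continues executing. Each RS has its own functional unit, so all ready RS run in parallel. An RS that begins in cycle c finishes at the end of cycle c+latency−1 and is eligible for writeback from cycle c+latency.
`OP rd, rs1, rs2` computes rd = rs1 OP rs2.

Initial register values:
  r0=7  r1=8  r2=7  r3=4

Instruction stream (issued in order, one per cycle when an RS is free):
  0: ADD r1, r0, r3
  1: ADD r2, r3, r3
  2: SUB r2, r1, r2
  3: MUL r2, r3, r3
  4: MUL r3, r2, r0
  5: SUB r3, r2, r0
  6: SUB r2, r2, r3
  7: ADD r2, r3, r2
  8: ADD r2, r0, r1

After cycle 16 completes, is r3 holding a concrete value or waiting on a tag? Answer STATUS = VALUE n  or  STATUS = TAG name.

cycle 1: issue ADD r1<-Add1 // r0:7,r1:Add1,r2:7,r3:4
cycle 2: issue ADD r2<-Add2 // r0:7,r1:Add1,r2:Add2,r3:4
cycle 3: issue SUB r2<-Add3 // r0:7,r1:Add1,r2:Add3,r3:4
cycle 4: CDB Add1=11; issue MUL r2<-Mul1 // r0:7,r1:11,r2:Mul1,r3:4
cycle 5: CDB Add2=8; issue MUL r3<-Mul2 // r0:7,r1:11,r2:Mul1,r3:Mul2
cycle 6: issue SUB r3<-Add1 // r0:7,r1:11,r2:Mul1,r3:Add1
cycle 7: issue SUB r2<-Add2 // r0:7,r1:11,r2:Add2,r3:Add1
cycle 8: CDB Add3=3; issue ADD r2<-Add3 // r0:7,r1:11,r2:Add3,r3:Add1
cycle 9: CDB Mul1=16; stall // r0:7,r1:11,r2:Add3,r3:Add1
cycle 10: stall // r0:7,r1:11,r2:Add3,r3:Add1
cycle 11: stall // r0:7,r1:11,r2:Add3,r3:Add1
cycle 12: CDB Add1=9; issue ADD r2<-Add1 // r0:7,r1:11,r2:Add1,r3:9
cycle 13: CDB Mul2=112 // r0:7,r1:11,r2:Add1,r3:9
cycle 14: - // r0:7,r1:11,r2:Add1,r3:9
cycle 15: CDB Add1=18 // r0:7,r1:11,r2:18,r3:9
cycle 16: CDB Add2=7 // r0:7,r1:11,r2:18,r3:9

STATUS = VALUE 9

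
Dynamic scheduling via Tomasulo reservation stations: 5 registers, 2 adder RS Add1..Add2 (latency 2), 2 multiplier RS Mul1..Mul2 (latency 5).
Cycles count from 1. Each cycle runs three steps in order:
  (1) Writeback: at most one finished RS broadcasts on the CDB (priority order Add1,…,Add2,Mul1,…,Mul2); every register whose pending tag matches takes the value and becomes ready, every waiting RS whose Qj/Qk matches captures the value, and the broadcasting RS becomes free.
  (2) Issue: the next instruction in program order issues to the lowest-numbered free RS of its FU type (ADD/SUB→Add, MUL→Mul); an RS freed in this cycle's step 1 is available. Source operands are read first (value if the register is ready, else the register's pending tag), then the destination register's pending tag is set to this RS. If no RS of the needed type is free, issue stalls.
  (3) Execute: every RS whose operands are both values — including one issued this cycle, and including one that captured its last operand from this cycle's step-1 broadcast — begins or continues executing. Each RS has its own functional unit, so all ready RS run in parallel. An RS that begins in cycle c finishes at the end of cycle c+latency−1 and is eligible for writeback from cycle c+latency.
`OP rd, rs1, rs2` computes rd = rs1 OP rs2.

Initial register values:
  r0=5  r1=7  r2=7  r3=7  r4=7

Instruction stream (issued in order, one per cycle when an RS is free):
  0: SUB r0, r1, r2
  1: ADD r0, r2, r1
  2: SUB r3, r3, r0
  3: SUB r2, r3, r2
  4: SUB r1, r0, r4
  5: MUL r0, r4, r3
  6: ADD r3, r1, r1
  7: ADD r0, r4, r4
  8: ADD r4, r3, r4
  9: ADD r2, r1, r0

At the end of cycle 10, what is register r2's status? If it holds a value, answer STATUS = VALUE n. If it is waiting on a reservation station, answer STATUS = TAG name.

STATUS = VALUE -14

cycle 1: issue SUB r0<-Add1 // r0:Add1,r1:7,r2:7,r3:7,r4:7
cycle 2: issue ADD r0<-Add2 // r0:Add2,r1:7,r2:7,r3:7,r4:7
cycle 3: CDB Add1=0; issue SUB r3<-Add1 // r0:Add2,r1:7,r2:7,r3:Add1,r4:7
cycle 4: CDB Add2=14; issue SUB r2<-Add2 // r0:14,r1:7,r2:Add2,r3:Add1,r4:7
cycle 5: stall // r0:14,r1:7,r2:Add2,r3:Add1,r4:7
cycle 6: CDB Add1=-7; issue SUB r1<-Add1 // r0:14,r1:Add1,r2:Add2,r3:-7,r4:7
cycle 7: issue MUL r0<-Mul1 // r0:Mul1,r1:Add1,r2:Add2,r3:-7,r4:7
cycle 8: CDB Add1=7; issue ADD r3<-Add1 // r0:Mul1,r1:7,r2:Add2,r3:Add1,r4:7
cycle 9: CDB Add2=-14; issue ADD r0<-Add2 // r0:Add2,r1:7,r2:-14,r3:Add1,r4:7
cycle 10: CDB Add1=14; issue ADD r4<-Add1 // r0:Add2,r1:7,r2:-14,r3:14,r4:Add1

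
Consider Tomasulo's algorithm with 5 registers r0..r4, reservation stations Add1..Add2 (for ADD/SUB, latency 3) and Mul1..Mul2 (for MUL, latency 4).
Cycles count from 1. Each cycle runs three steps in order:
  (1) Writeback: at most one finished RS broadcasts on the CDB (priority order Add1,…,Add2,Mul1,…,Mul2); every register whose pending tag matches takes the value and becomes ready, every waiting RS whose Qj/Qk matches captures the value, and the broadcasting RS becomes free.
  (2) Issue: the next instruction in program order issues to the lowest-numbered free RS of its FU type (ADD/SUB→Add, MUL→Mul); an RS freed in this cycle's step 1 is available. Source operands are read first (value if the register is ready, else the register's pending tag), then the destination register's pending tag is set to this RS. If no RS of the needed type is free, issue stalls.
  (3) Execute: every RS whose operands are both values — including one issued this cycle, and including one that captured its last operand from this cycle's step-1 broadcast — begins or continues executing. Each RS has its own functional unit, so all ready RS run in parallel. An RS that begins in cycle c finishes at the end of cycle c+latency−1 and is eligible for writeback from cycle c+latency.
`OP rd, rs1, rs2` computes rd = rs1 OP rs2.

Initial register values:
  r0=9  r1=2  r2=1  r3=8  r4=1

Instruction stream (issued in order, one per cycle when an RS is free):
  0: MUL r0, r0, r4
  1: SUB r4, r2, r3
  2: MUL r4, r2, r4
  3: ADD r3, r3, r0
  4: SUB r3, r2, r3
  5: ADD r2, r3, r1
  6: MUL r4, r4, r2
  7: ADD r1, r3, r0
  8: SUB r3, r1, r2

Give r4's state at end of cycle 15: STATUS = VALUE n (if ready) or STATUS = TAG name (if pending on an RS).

cycle 1: issue MUL r0<-Mul1 // r0:Mul1,r1:2,r2:1,r3:8,r4:1
cycle 2: issue SUB r4<-Add1 // r0:Mul1,r1:2,r2:1,r3:8,r4:Add1
cycle 3: issue MUL r4<-Mul2 // r0:Mul1,r1:2,r2:1,r3:8,r4:Mul2
cycle 4: issue ADD r3<-Add2 // r0:Mul1,r1:2,r2:1,r3:Add2,r4:Mul2
cycle 5: CDB Add1=-7; issue SUB r3<-Add1 // r0:Mul1,r1:2,r2:1,r3:Add1,r4:Mul2
cycle 6: CDB Mul1=9; stall // r0:9,r1:2,r2:1,r3:Add1,r4:Mul2
cycle 7: stall // r0:9,r1:2,r2:1,r3:Add1,r4:Mul2
cycle 8: stall // r0:9,r1:2,r2:1,r3:Add1,r4:Mul2
cycle 9: CDB Add2=17; issue ADD r2<-Add2 // r0:9,r1:2,r2:Add2,r3:Add1,r4:Mul2
cycle 10: CDB Mul2=-7; issue MUL r4<-Mul1 // r0:9,r1:2,r2:Add2,r3:Add1,r4:Mul1
cycle 11: stall // r0:9,r1:2,r2:Add2,r3:Add1,r4:Mul1
cycle 12: CDB Add1=-16; issue ADD r1<-Add1 // r0:9,r1:Add1,r2:Add2,r3:-16,r4:Mul1
cycle 13: stall // r0:9,r1:Add1,r2:Add2,r3:-16,r4:Mul1
cycle 14: stall // r0:9,r1:Add1,r2:Add2,r3:-16,r4:Mul1
cycle 15: CDB Add1=-7; issue SUB r3<-Add1 // r0:9,r1:-7,r2:Add2,r3:Add1,r4:Mul1

STATUS = TAG Mul1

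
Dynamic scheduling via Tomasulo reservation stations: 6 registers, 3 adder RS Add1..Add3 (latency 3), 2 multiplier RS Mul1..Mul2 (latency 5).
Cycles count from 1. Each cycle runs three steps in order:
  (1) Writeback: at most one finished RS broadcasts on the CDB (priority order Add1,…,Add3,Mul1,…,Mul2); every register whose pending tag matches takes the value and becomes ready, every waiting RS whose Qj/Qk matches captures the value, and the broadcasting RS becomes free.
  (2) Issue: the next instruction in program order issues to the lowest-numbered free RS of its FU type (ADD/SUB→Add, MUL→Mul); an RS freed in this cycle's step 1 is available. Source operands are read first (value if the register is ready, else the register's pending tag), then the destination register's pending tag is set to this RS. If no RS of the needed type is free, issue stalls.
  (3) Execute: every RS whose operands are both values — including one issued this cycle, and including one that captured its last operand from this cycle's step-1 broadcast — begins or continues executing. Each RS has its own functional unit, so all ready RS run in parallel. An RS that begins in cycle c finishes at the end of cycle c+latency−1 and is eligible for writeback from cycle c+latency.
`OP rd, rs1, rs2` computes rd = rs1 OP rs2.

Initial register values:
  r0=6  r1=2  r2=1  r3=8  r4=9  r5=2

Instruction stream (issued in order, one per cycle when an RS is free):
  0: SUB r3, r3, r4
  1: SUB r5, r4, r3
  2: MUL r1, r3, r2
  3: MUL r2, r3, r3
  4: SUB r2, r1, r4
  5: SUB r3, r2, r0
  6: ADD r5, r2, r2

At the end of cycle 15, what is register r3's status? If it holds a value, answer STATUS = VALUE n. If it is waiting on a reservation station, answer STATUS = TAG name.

STATUS = TAG Add3

c1: issue SUB r3<-Add1 | r0:6,r1:2,r2:1,r3:Add1,r4:9,r5:2
c2: issue SUB r5<-Add2 | r0:6,r1:2,r2:1,r3:Add1,r4:9,r5:Add2
c3: issue MUL r1<-Mul1 | r0:6,r1:Mul1,r2:1,r3:Add1,r4:9,r5:Add2
c4: CDB Add1=-1; issue MUL r2<-Mul2 | r0:6,r1:Mul1,r2:Mul2,r3:-1,r4:9,r5:Add2
c5: issue SUB r2<-Add1 | r0:6,r1:Mul1,r2:Add1,r3:-1,r4:9,r5:Add2
c6: issue SUB r3<-Add3 | r0:6,r1:Mul1,r2:Add1,r3:Add3,r4:9,r5:Add2
c7: CDB Add2=10; issue ADD r5<-Add2 | r0:6,r1:Mul1,r2:Add1,r3:Add3,r4:9,r5:Add2
c8: - | r0:6,r1:Mul1,r2:Add1,r3:Add3,r4:9,r5:Add2
c9: CDB Mul1=-1 | r0:6,r1:-1,r2:Add1,r3:Add3,r4:9,r5:Add2
c10: CDB Mul2=1 | r0:6,r1:-1,r2:Add1,r3:Add3,r4:9,r5:Add2
c11: - | r0:6,r1:-1,r2:Add1,r3:Add3,r4:9,r5:Add2
c12: CDB Add1=-10 | r0:6,r1:-1,r2:-10,r3:Add3,r4:9,r5:Add2
c13: - | r0:6,r1:-1,r2:-10,r3:Add3,r4:9,r5:Add2
c14: - | r0:6,r1:-1,r2:-10,r3:Add3,r4:9,r5:Add2
c15: CDB Add2=-20 | r0:6,r1:-1,r2:-10,r3:Add3,r4:9,r5:-20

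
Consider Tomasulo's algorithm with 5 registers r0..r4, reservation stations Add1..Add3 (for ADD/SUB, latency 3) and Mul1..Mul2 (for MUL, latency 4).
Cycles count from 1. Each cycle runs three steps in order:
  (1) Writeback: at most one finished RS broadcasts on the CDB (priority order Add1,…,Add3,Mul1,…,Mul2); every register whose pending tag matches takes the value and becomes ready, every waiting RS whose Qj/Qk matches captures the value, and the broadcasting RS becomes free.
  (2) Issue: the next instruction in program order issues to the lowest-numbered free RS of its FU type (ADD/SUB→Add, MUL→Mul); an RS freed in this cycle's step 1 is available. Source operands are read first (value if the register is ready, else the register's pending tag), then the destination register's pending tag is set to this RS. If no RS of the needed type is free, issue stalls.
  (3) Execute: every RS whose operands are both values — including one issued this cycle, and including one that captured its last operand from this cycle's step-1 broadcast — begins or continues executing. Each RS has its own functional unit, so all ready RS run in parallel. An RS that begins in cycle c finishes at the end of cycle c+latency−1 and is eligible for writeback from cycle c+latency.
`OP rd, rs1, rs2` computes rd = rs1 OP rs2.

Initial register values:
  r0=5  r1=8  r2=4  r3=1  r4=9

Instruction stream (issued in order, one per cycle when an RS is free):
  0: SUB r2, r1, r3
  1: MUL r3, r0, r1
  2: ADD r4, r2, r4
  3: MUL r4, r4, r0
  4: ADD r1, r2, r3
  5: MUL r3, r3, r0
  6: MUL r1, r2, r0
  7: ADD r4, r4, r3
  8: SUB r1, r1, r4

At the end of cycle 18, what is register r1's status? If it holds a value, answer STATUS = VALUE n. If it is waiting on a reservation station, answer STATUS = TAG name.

cycle 1: issue SUB r2<-Add1 // r0:5,r1:8,r2:Add1,r3:1,r4:9
cycle 2: issue MUL r3<-Mul1 // r0:5,r1:8,r2:Add1,r3:Mul1,r4:9
cycle 3: issue ADD r4<-Add2 // r0:5,r1:8,r2:Add1,r3:Mul1,r4:Add2
cycle 4: CDB Add1=7; issue MUL r4<-Mul2 // r0:5,r1:8,r2:7,r3:Mul1,r4:Mul2
cycle 5: issue ADD r1<-Add1 // r0:5,r1:Add1,r2:7,r3:Mul1,r4:Mul2
cycle 6: CDB Mul1=40; issue MUL r3<-Mul1 // r0:5,r1:Add1,r2:7,r3:Mul1,r4:Mul2
cycle 7: CDB Add2=16; stall // r0:5,r1:Add1,r2:7,r3:Mul1,r4:Mul2
cycle 8: stall // r0:5,r1:Add1,r2:7,r3:Mul1,r4:Mul2
cycle 9: CDB Add1=47; stall // r0:5,r1:47,r2:7,r3:Mul1,r4:Mul2
cycle 10: CDB Mul1=200; issue MUL r1<-Mul1 // r0:5,r1:Mul1,r2:7,r3:200,r4:Mul2
cycle 11: CDB Mul2=80; issue ADD r4<-Add1 // r0:5,r1:Mul1,r2:7,r3:200,r4:Add1
cycle 12: issue SUB r1<-Add2 // r0:5,r1:Add2,r2:7,r3:200,r4:Add1
cycle 13: - // r0:5,r1:Add2,r2:7,r3:200,r4:Add1
cycle 14: CDB Add1=280 // r0:5,r1:Add2,r2:7,r3:200,r4:280
cycle 15: CDB Mul1=35 // r0:5,r1:Add2,r2:7,r3:200,r4:280
cycle 16: - // r0:5,r1:Add2,r2:7,r3:200,r4:280
cycle 17: - // r0:5,r1:Add2,r2:7,r3:200,r4:280
cycle 18: CDB Add2=-245 // r0:5,r1:-245,r2:7,r3:200,r4:280

STATUS = VALUE -245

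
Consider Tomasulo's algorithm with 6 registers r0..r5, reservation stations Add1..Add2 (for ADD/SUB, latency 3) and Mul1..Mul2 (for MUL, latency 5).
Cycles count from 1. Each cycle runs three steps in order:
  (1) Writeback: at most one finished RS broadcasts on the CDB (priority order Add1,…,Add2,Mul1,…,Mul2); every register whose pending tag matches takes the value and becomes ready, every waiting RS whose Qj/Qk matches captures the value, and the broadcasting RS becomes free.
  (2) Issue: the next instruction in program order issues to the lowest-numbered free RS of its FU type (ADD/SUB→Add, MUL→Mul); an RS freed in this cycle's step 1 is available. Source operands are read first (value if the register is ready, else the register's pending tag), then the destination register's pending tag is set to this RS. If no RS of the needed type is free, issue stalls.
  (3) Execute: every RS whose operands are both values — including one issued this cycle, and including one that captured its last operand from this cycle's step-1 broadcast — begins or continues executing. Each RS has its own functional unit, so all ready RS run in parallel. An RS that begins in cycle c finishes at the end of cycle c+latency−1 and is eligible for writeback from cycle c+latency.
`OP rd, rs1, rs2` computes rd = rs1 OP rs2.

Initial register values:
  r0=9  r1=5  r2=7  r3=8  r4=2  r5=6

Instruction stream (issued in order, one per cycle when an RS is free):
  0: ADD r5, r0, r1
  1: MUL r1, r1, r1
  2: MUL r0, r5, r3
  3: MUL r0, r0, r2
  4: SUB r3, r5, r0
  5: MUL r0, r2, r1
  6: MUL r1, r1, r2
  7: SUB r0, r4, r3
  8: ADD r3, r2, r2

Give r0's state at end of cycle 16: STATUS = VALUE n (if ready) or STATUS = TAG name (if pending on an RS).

cycle 1: issue ADD r5<-Add1 // r0:9,r1:5,r2:7,r3:8,r4:2,r5:Add1
cycle 2: issue MUL r1<-Mul1 // r0:9,r1:Mul1,r2:7,r3:8,r4:2,r5:Add1
cycle 3: issue MUL r0<-Mul2 // r0:Mul2,r1:Mul1,r2:7,r3:8,r4:2,r5:Add1
cycle 4: CDB Add1=14; stall // r0:Mul2,r1:Mul1,r2:7,r3:8,r4:2,r5:14
cycle 5: stall // r0:Mul2,r1:Mul1,r2:7,r3:8,r4:2,r5:14
cycle 6: stall // r0:Mul2,r1:Mul1,r2:7,r3:8,r4:2,r5:14
cycle 7: CDB Mul1=25; issue MUL r0<-Mul1 // r0:Mul1,r1:25,r2:7,r3:8,r4:2,r5:14
cycle 8: issue SUB r3<-Add1 // r0:Mul1,r1:25,r2:7,r3:Add1,r4:2,r5:14
cycle 9: CDB Mul2=112; issue MUL r0<-Mul2 // r0:Mul2,r1:25,r2:7,r3:Add1,r4:2,r5:14
cycle 10: stall // r0:Mul2,r1:25,r2:7,r3:Add1,r4:2,r5:14
cycle 11: stall // r0:Mul2,r1:25,r2:7,r3:Add1,r4:2,r5:14
cycle 12: stall // r0:Mul2,r1:25,r2:7,r3:Add1,r4:2,r5:14
cycle 13: stall // r0:Mul2,r1:25,r2:7,r3:Add1,r4:2,r5:14
cycle 14: CDB Mul1=784; issue MUL r1<-Mul1 // r0:Mul2,r1:Mul1,r2:7,r3:Add1,r4:2,r5:14
cycle 15: CDB Mul2=175; issue SUB r0<-Add2 // r0:Add2,r1:Mul1,r2:7,r3:Add1,r4:2,r5:14
cycle 16: stall // r0:Add2,r1:Mul1,r2:7,r3:Add1,r4:2,r5:14

STATUS = TAG Add2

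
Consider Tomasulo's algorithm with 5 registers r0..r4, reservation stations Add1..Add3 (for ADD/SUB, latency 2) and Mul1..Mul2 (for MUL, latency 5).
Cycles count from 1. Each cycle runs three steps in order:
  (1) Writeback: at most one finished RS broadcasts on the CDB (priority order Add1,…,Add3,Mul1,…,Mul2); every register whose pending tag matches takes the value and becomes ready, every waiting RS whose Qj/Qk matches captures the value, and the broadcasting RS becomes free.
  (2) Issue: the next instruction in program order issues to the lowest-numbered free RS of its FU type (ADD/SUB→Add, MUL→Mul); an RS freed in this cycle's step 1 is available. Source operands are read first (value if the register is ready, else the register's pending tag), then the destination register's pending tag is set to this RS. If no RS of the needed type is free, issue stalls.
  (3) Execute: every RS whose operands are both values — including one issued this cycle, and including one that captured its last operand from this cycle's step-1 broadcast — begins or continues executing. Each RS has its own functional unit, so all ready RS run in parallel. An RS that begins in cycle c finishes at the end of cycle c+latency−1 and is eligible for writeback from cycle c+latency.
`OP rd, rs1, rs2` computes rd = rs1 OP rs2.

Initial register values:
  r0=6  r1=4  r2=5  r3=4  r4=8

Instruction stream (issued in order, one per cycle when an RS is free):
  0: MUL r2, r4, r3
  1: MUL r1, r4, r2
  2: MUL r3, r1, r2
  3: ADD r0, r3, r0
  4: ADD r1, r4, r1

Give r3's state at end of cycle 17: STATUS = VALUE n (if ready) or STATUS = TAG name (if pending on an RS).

STATUS = VALUE 8192

cycle 1: issue MUL r2<-Mul1 // r0:6,r1:4,r2:Mul1,r3:4,r4:8
cycle 2: issue MUL r1<-Mul2 // r0:6,r1:Mul2,r2:Mul1,r3:4,r4:8
cycle 3: stall // r0:6,r1:Mul2,r2:Mul1,r3:4,r4:8
cycle 4: stall // r0:6,r1:Mul2,r2:Mul1,r3:4,r4:8
cycle 5: stall // r0:6,r1:Mul2,r2:Mul1,r3:4,r4:8
cycle 6: CDB Mul1=32; issue MUL r3<-Mul1 // r0:6,r1:Mul2,r2:32,r3:Mul1,r4:8
cycle 7: issue ADD r0<-Add1 // r0:Add1,r1:Mul2,r2:32,r3:Mul1,r4:8
cycle 8: issue ADD r1<-Add2 // r0:Add1,r1:Add2,r2:32,r3:Mul1,r4:8
cycle 9: - // r0:Add1,r1:Add2,r2:32,r3:Mul1,r4:8
cycle 10: - // r0:Add1,r1:Add2,r2:32,r3:Mul1,r4:8
cycle 11: CDB Mul2=256 // r0:Add1,r1:Add2,r2:32,r3:Mul1,r4:8
cycle 12: - // r0:Add1,r1:Add2,r2:32,r3:Mul1,r4:8
cycle 13: CDB Add2=264 // r0:Add1,r1:264,r2:32,r3:Mul1,r4:8
cycle 14: - // r0:Add1,r1:264,r2:32,r3:Mul1,r4:8
cycle 15: - // r0:Add1,r1:264,r2:32,r3:Mul1,r4:8
cycle 16: CDB Mul1=8192 // r0:Add1,r1:264,r2:32,r3:8192,r4:8
cycle 17: - // r0:Add1,r1:264,r2:32,r3:8192,r4:8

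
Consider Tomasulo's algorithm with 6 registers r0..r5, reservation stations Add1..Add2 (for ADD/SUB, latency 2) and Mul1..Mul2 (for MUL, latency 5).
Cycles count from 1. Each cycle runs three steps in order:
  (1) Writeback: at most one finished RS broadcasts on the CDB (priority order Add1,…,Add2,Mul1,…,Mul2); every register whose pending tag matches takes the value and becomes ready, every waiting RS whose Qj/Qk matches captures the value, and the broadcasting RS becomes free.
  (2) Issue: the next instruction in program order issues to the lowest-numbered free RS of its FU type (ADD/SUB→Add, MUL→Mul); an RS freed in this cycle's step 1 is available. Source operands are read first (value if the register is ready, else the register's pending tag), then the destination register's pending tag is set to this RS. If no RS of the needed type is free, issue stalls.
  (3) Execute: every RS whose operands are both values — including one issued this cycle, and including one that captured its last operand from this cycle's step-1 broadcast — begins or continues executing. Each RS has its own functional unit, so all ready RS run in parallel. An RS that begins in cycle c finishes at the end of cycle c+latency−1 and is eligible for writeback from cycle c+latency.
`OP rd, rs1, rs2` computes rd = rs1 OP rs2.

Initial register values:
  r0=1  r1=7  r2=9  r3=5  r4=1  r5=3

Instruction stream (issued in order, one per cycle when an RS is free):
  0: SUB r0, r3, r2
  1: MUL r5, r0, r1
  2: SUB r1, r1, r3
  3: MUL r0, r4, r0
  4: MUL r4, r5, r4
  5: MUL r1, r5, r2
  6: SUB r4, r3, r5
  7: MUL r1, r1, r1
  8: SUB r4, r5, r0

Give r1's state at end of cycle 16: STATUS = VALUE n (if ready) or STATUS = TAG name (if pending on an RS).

STATUS = TAG Mul1

  c1: issue SUB r0<-Add1  regs: r0:Add1,r1:7,r2:9,r3:5,r4:1,r5:3
  c2: issue MUL r5<-Mul1  regs: r0:Add1,r1:7,r2:9,r3:5,r4:1,r5:Mul1
  c3: CDB Add1=-4; issue SUB r1<-Add1  regs: r0:-4,r1:Add1,r2:9,r3:5,r4:1,r5:Mul1
  c4: issue MUL r0<-Mul2  regs: r0:Mul2,r1:Add1,r2:9,r3:5,r4:1,r5:Mul1
  c5: CDB Add1=2; stall  regs: r0:Mul2,r1:2,r2:9,r3:5,r4:1,r5:Mul1
  c6: stall  regs: r0:Mul2,r1:2,r2:9,r3:5,r4:1,r5:Mul1
  c7: stall  regs: r0:Mul2,r1:2,r2:9,r3:5,r4:1,r5:Mul1
  c8: CDB Mul1=-28; issue MUL r4<-Mul1  regs: r0:Mul2,r1:2,r2:9,r3:5,r4:Mul1,r5:-28
  c9: CDB Mul2=-4; issue MUL r1<-Mul2  regs: r0:-4,r1:Mul2,r2:9,r3:5,r4:Mul1,r5:-28
  c10: issue SUB r4<-Add1  regs: r0:-4,r1:Mul2,r2:9,r3:5,r4:Add1,r5:-28
  c11: stall  regs: r0:-4,r1:Mul2,r2:9,r3:5,r4:Add1,r5:-28
  c12: CDB Add1=33; stall  regs: r0:-4,r1:Mul2,r2:9,r3:5,r4:33,r5:-28
  c13: CDB Mul1=-28; issue MUL r1<-Mul1  regs: r0:-4,r1:Mul1,r2:9,r3:5,r4:33,r5:-28
  c14: CDB Mul2=-252; issue SUB r4<-Add1  regs: r0:-4,r1:Mul1,r2:9,r3:5,r4:Add1,r5:-28
  c15: -  regs: r0:-4,r1:Mul1,r2:9,r3:5,r4:Add1,r5:-28
  c16: CDB Add1=-24  regs: r0:-4,r1:Mul1,r2:9,r3:5,r4:-24,r5:-28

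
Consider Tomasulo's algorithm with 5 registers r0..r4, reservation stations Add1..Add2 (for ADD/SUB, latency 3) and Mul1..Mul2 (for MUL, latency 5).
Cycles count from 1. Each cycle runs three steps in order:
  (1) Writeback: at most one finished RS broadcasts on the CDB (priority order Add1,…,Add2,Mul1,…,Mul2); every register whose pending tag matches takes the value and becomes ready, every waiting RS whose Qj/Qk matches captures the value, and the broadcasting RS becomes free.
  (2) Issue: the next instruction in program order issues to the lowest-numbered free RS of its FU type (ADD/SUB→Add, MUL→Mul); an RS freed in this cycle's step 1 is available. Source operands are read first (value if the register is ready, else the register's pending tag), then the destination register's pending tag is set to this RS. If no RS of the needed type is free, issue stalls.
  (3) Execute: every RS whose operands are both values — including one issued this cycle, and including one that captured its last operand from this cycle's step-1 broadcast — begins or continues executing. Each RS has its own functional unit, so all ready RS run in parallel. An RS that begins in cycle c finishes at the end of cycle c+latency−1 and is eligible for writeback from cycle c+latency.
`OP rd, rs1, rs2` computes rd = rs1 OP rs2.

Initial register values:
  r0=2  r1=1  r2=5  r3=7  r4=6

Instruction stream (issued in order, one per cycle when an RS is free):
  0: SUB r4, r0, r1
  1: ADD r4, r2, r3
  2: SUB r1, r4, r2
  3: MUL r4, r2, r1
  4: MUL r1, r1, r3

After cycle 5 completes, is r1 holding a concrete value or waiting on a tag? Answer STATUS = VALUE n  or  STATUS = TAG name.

STATUS = TAG Add1

  c1: issue SUB r4<-Add1  regs: r0:2,r1:1,r2:5,r3:7,r4:Add1
  c2: issue ADD r4<-Add2  regs: r0:2,r1:1,r2:5,r3:7,r4:Add2
  c3: stall  regs: r0:2,r1:1,r2:5,r3:7,r4:Add2
  c4: CDB Add1=1; issue SUB r1<-Add1  regs: r0:2,r1:Add1,r2:5,r3:7,r4:Add2
  c5: CDB Add2=12; issue MUL r4<-Mul1  regs: r0:2,r1:Add1,r2:5,r3:7,r4:Mul1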